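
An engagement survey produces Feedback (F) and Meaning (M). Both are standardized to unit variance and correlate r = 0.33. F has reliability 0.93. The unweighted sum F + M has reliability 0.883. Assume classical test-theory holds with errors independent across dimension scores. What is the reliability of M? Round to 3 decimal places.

Var(F+M) = 2 + 2·0.33 = 2.660.
True-score variance = ρ_F + ρ_M + 2·0.33, so 0.883 = (0.93 + ρ_M + 0.66) / 2.660.
ρ_M = 0.883·2.660 − 0.93 − 0.66 = 0.759.

0.759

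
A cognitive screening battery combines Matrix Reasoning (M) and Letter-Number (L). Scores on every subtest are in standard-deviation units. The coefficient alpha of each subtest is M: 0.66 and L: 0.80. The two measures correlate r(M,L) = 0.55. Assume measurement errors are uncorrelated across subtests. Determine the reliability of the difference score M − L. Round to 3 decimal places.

Var(M−L) = 1 + 1 − 2·0.55 = 2 − 1.1 = 0.9.
With uncorrelated errors the cross-covariances are all true-score covariance, so they carry over unchanged; only the diagonal terms shrink to ρᵢσᵢ².
True-score variance = [0.66 + 0.80] − 1.1 = 1.46 − 1.1 = 0.36.
Reliability = 0.36 / 0.9 = 0.400.

0.400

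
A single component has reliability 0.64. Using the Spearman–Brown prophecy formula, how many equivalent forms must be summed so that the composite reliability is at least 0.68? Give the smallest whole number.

k ≥ ρ*(1−ρ₁)/(ρ₁(1−ρ*)) = 0.68·0.36 / (0.64·0.32) = 1.195.
Smallest integer k = 2.

2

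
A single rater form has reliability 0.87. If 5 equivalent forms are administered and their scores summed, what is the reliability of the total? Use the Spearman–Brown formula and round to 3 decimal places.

ρ_k = kρ / (1 + (k−1)ρ) = 5·0.87 / (1 + 4·0.87) = 4.350 / 4.480 = 0.971.

0.971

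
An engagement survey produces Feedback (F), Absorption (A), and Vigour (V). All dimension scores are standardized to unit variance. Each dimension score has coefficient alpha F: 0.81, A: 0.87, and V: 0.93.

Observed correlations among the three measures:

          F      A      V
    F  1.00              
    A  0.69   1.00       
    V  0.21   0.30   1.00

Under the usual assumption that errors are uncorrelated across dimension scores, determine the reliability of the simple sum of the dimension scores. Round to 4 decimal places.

Var(F+A+V) = 3 + 2·[0.69 + 0.21 + 0.30] = 3 + 2.4 = 5.4.
Because errors are independent across components, Cov(Tᵢ,Tⱼ) = Cov(Xᵢ,Xⱼ); the off-diagonal part of the true-score variance is the same as above.
True-score variance = [0.81 + 0.87 + 0.93] + 2.4 = 2.61 + 2.4 = 5.01.
Reliability = 5.01 / 5.4 = 0.9278.

0.9278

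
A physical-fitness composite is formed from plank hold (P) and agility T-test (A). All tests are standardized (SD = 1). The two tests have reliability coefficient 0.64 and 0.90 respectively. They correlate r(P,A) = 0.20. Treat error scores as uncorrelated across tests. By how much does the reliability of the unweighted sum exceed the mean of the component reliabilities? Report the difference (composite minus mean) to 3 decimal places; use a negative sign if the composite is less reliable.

Var(sum) = 2 + 0.4 = 2.4; true-score variance = 1.54 + 0.4 = 1.94; composite reliability = 0.8083.
Mean component reliability = 0.7700.
Difference = 0.8083 − 0.7700 = 0.038.

0.038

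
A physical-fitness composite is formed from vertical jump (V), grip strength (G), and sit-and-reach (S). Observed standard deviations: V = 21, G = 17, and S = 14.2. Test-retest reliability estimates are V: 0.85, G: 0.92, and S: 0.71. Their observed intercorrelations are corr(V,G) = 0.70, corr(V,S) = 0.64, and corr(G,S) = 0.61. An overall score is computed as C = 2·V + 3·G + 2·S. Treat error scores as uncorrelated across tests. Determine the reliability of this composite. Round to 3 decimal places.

0.938

Var(C) = 2²·21² + 3²·17² + 2²·14.2² + 2·[6·21·17·0.70 + 4·21·14.2·0.64 + 6·17·14.2·0.61] = 5171.56 + 6292.63 = 11464.2.
Under uncorrelated errors the observed covariances equal the true-score covariances, so only the own-variance terms attenuate.
True-score variance = [2²·21²·0.85 + 3²·17²·0.92 + 2²·14.2²·0.71] + 6292.63 = 4464.98 + 6292.63 = 10757.6.
Reliability = 10757.6 / 11464.2 = 0.938.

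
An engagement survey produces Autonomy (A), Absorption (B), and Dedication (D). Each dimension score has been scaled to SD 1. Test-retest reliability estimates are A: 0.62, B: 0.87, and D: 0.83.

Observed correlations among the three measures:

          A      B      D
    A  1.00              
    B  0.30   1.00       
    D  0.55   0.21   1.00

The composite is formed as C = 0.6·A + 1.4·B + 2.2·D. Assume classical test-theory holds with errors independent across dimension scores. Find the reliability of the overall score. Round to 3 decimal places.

Var(C) = 0.6² + 1.4² + 2.2² + 2·[0.84·0.30 + 1.32·0.55 + 3.08·0.21] = 7.16 + 3.2496 = 10.4096.
Under uncorrelated errors the observed covariances equal the true-score covariances, so only the own-variance terms attenuate.
True-score variance = [0.6²·0.62 + 1.4²·0.87 + 2.2²·0.83] + 3.2496 = 5.9456 + 3.2496 = 9.1952.
Reliability = 9.1952 / 10.4096 = 0.883.

0.883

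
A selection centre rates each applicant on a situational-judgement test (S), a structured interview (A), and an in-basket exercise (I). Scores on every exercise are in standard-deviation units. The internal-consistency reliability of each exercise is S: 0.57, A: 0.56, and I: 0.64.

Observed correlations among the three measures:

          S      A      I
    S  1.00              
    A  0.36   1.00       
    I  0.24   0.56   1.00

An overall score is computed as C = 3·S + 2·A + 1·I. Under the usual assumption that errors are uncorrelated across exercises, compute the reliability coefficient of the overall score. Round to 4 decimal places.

Var(C) = 3² + 2² + 1 + 2·[6·0.36 + 3·0.24 + 2·0.56] = 14 + 8 = 22.
With uncorrelated errors the cross-covariances are all true-score covariance, so they carry over unchanged; only the diagonal terms shrink to ρᵢσᵢ².
True-score variance = [3²·0.57 + 2²·0.56 + 0.64] + 8 = 8.01 + 8 = 16.01.
Reliability = 16.01 / 22 = 0.7277.

0.7277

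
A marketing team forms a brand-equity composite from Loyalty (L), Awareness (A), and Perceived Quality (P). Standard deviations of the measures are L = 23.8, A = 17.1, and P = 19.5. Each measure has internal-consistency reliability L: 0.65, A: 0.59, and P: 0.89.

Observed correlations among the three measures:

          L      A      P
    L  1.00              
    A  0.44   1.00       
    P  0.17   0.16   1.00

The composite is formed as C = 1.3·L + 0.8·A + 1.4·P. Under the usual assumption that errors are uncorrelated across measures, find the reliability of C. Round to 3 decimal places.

0.815

Var(C) = 1.3²·23.8² + 0.8²·17.1² + 1.4²·19.5² + 2·[1.04·23.8·17.1·0.44 + 1.82·23.8·19.5·0.17 + 1.12·17.1·19.5·0.16] = 1889.72 + 779.162 = 2668.88.
Under uncorrelated errors the observed covariances equal the true-score covariances, so only the own-variance terms attenuate.
True-score variance = [1.3²·23.8²·0.65 + 0.8²·17.1²·0.59 + 1.4²·19.5²·0.89] + 779.162 = 1395.96 + 779.162 = 2175.12.
Reliability = 2175.12 / 2668.88 = 0.815.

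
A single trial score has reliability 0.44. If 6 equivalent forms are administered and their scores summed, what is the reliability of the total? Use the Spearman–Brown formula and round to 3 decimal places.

0.825

ρ_k = kρ / (1 + (k−1)ρ) = 6·0.44 / (1 + 5·0.44) = 2.640 / 3.200 = 0.825.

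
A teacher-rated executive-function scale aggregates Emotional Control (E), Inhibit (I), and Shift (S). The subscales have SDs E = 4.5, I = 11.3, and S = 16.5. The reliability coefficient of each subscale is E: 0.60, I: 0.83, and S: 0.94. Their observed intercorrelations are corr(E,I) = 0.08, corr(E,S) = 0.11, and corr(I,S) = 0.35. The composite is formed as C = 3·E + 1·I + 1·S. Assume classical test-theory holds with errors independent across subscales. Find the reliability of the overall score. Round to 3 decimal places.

Var(C) = 3²·4.5² + 11.3² + 16.5² + 2·[3·4.5·11.3·0.08 + 3·4.5·16.5·0.11 + 11.3·16.5·0.35] = 582.19 + 203.928 = 786.118.
Because errors are independent across components, Cov(Tᵢ,Tⱼ) = Cov(Xᵢ,Xⱼ); the off-diagonal part of the true-score variance is the same as above.
True-score variance = [3²·4.5²·0.60 + 11.3²·0.83 + 16.5²·0.94] + 203.928 = 471.248 + 203.928 = 675.176.
Reliability = 675.176 / 786.118 = 0.859.

0.859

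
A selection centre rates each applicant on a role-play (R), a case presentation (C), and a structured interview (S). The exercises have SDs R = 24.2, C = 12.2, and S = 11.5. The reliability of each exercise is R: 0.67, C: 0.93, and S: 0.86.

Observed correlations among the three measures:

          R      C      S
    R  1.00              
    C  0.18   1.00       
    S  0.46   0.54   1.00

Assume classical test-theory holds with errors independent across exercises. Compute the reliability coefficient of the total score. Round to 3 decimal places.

0.839

Var(R+C+S) = 24.2² + 12.2² + 11.5² + 2·[24.2·12.2·0.18 + 24.2·11.5·0.46 + 12.2·11.5·0.54] = 866.73 + 513.846 = 1380.58.
Because errors are independent across components, Cov(Tᵢ,Tⱼ) = Cov(Xᵢ,Xⱼ); the off-diagonal part of the true-score variance is the same as above.
True-score variance = [24.2²·0.67 + 12.2²·0.93 + 11.5²·0.86] + 513.846 = 644.535 + 513.846 = 1158.38.
Reliability = 1158.38 / 1380.58 = 0.839.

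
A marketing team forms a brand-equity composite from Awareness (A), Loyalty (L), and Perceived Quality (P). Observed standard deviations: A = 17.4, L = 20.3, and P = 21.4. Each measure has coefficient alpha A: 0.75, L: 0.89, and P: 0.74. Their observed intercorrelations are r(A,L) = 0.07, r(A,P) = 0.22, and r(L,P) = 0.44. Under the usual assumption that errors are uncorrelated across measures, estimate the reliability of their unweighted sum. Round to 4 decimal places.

0.8642

Var(A+L+P) = 17.4² + 20.3² + 21.4² + 2·[17.4·20.3·0.07 + 17.4·21.4·0.22 + 20.3·21.4·0.44] = 1172.81 + 595.579 = 1768.39.
With uncorrelated errors the cross-covariances are all true-score covariance, so they carry over unchanged; only the diagonal terms shrink to ρᵢσᵢ².
True-score variance = [17.4²·0.75 + 20.3²·0.89 + 21.4²·0.74] + 595.579 = 932.72 + 595.579 = 1528.3.
Reliability = 1528.3 / 1768.39 = 0.8642.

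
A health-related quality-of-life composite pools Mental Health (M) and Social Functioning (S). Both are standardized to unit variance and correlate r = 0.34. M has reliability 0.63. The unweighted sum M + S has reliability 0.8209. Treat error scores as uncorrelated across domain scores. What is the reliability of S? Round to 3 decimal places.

Var(M+S) = 2 + 2·0.34 = 2.680.
True-score variance = ρ_M + ρ_S + 2·0.34, so 0.8209 = (0.63 + ρ_S + 0.68) / 2.680.
ρ_S = 0.8209·2.680 − 0.63 − 0.68 = 0.890.

0.890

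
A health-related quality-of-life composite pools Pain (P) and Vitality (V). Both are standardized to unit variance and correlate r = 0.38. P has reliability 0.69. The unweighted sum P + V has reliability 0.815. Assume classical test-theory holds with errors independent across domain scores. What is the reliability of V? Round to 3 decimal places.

0.799

Var(P+V) = 2 + 2·0.38 = 2.760.
True-score variance = ρ_P + ρ_V + 2·0.38, so 0.815 = (0.69 + ρ_V + 0.76) / 2.760.
ρ_V = 0.815·2.760 − 0.69 − 0.76 = 0.799.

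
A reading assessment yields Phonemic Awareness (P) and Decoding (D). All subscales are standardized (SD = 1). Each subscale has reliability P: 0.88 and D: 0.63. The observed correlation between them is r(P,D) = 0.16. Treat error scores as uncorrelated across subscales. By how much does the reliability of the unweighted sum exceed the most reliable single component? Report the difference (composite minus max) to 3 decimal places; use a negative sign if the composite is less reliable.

-0.091

Var(sum) = 2 + 0.32 = 2.32; true-score variance = 1.51 + 0.32 = 1.83; composite reliability = 0.7888.
Max component reliability = 0.8800.
Difference = 0.7888 − 0.8800 = -0.091.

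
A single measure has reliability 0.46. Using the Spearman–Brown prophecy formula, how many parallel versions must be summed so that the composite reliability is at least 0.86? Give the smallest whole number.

8

k ≥ ρ*(1−ρ₁)/(ρ₁(1−ρ*)) = 0.86·0.54 / (0.46·0.14) = 7.211.
Smallest integer k = 8.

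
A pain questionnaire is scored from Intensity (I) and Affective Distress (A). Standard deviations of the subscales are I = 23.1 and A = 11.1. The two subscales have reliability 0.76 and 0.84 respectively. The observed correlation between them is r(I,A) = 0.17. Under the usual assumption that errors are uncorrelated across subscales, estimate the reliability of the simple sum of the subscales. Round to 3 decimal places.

Var(I+A) = 23.1² + 11.1² + 2·[23.1·11.1·0.17] = 656.82 + 87.1794 = 743.999.
Under uncorrelated errors the observed covariances equal the true-score covariances, so only the own-variance terms attenuate.
True-score variance = [23.1²·0.76 + 11.1²·0.84] + 87.1794 = 509.04 + 87.1794 = 596.219.
Reliability = 596.219 / 743.999 = 0.801.

0.801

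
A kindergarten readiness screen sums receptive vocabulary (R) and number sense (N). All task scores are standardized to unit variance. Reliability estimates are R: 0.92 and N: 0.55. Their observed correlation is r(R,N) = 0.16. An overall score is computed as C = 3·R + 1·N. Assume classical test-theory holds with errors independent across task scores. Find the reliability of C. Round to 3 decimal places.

Var(C) = 3² + 1 + 2·[3·0.16] = 10 + 0.96 = 10.96.
Under uncorrelated errors the observed covariances equal the true-score covariances, so only the own-variance terms attenuate.
True-score variance = [3²·0.92 + 0.55] + 0.96 = 8.83 + 0.96 = 9.79.
Reliability = 9.79 / 10.96 = 0.893.

0.893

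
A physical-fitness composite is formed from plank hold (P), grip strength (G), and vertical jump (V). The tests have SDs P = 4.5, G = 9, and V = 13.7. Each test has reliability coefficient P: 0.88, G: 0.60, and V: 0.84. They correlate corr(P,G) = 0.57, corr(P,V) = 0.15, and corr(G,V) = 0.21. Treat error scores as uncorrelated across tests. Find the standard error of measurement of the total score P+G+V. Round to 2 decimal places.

Var(total) = 288.94 + 116.451 = 405.391.
True-score variance = 224.08 + 116.451 = 340.531, so reliability = 0.8400.
Error variance = 405.391 − 340.531 = 64.8604; SEM = √64.8604 = 8.05.

8.05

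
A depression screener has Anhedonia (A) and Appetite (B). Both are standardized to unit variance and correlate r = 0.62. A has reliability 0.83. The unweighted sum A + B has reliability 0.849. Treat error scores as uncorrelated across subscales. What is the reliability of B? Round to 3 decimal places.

0.681

Var(A+B) = 2 + 2·0.62 = 3.240.
True-score variance = ρ_A + ρ_B + 2·0.62, so 0.849 = (0.83 + ρ_B + 1.24) / 3.240.
ρ_B = 0.849·3.240 − 0.83 − 1.24 = 0.681.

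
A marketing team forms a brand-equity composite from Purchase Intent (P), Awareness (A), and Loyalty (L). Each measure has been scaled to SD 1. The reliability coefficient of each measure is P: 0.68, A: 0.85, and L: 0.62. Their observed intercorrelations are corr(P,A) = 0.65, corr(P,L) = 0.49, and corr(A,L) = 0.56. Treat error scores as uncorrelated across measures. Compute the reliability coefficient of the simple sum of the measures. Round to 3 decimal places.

Var(P+A+L) = 3 + 2·[0.65 + 0.49 + 0.56] = 3 + 3.4 = 6.4.
With uncorrelated errors the cross-covariances are all true-score covariance, so they carry over unchanged; only the diagonal terms shrink to ρᵢσᵢ².
True-score variance = [0.68 + 0.85 + 0.62] + 3.4 = 2.15 + 3.4 = 5.55.
Reliability = 5.55 / 6.4 = 0.867.

0.867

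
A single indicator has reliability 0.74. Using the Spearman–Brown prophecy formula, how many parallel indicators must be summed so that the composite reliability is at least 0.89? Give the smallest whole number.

k ≥ ρ*(1−ρ₁)/(ρ₁(1−ρ*)) = 0.89·0.26 / (0.74·0.11) = 2.843.
Smallest integer k = 3.

3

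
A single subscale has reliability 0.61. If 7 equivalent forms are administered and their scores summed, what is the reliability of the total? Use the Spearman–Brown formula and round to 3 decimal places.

0.916

ρ_k = kρ / (1 + (k−1)ρ) = 7·0.61 / (1 + 6·0.61) = 4.270 / 4.660 = 0.916.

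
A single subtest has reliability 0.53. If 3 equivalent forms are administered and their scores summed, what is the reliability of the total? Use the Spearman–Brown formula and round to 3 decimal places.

0.772

ρ_k = kρ / (1 + (k−1)ρ) = 3·0.53 / (1 + 2·0.53) = 1.590 / 2.060 = 0.772.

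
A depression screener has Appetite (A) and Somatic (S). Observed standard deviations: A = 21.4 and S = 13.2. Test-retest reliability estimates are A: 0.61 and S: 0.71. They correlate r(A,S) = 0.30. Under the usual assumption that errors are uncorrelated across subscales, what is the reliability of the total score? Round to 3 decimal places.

Var(A+S) = 21.4² + 13.2² + 2·[21.4·13.2·0.30] = 632.2 + 169.488 = 801.688.
With uncorrelated errors the cross-covariances are all true-score covariance, so they carry over unchanged; only the diagonal terms shrink to ρᵢσᵢ².
True-score variance = [21.4²·0.61 + 13.2²·0.71] + 169.488 = 403.066 + 169.488 = 572.554.
Reliability = 572.554 / 801.688 = 0.714.

0.714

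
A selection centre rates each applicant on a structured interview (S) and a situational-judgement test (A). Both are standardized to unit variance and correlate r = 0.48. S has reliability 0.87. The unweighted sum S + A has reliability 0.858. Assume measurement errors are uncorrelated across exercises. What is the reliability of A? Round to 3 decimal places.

Var(S+A) = 2 + 2·0.48 = 2.960.
True-score variance = ρ_S + ρ_A + 2·0.48, so 0.858 = (0.87 + ρ_A + 0.96) / 2.960.
ρ_A = 0.858·2.960 − 0.87 − 0.96 = 0.710.

0.710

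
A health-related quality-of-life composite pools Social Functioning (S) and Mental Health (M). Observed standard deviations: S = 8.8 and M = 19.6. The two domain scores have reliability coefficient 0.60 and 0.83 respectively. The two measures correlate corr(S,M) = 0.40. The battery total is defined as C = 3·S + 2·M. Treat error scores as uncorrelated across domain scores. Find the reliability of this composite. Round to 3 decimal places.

0.824

Var(C) = 3²·8.8² + 2²·19.6² + 2·[6·8.8·19.6·0.40] = 2233.6 + 827.904 = 3061.5.
With uncorrelated errors the cross-covariances are all true-score covariance, so they carry over unchanged; only the diagonal terms shrink to ρᵢσᵢ².
True-score variance = [3²·8.8²·0.60 + 2²·19.6²·0.83] + 827.904 = 1693.59 + 827.904 = 2521.49.
Reliability = 2521.49 / 3061.5 = 0.824.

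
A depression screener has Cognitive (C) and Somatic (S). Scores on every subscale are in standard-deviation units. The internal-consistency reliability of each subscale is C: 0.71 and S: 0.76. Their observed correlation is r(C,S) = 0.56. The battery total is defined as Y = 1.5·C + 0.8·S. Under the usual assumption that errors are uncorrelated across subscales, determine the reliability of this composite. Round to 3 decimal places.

Var(Y) = 1.5² + 0.8² + 2·[1.2·0.56] = 2.89 + 1.344 = 4.234.
With uncorrelated errors the cross-covariances are all true-score covariance, so they carry over unchanged; only the diagonal terms shrink to ρᵢσᵢ².
True-score variance = [1.5²·0.71 + 0.8²·0.76] + 1.344 = 2.0839 + 1.344 = 3.4279.
Reliability = 3.4279 / 4.234 = 0.810.

0.810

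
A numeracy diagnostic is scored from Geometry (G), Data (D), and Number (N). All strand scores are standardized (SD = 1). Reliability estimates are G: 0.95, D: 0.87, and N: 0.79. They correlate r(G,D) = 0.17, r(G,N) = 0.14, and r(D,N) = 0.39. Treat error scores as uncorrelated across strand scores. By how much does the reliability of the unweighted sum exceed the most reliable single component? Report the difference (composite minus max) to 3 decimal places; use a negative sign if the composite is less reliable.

Var(sum) = 3 + 1.4 = 4.4; true-score variance = 2.61 + 1.4 = 4.01; composite reliability = 0.9114.
Max component reliability = 0.9500.
Difference = 0.9114 − 0.9500 = -0.039.

-0.039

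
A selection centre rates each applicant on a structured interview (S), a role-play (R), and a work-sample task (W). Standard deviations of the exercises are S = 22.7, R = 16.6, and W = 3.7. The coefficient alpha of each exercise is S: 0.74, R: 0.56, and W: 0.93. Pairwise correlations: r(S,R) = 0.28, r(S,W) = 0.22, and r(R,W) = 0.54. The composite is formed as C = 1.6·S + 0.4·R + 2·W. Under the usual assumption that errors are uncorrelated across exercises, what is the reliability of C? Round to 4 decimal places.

0.7876

Var(C) = 1.6²·22.7² + 0.4²·16.6² + 2²·3.7² + 2·[0.64·22.7·16.6·0.28 + 3.2·22.7·3.7·0.22 + 0.8·16.6·3.7·0.54] = 1417.99 + 306.377 = 1724.37.
With uncorrelated errors the cross-covariances are all true-score covariance, so they carry over unchanged; only the diagonal terms shrink to ρᵢσᵢ².
True-score variance = [1.6²·22.7²·0.74 + 0.4²·16.6²·0.56 + 2²·3.7²·0.93] + 306.377 = 1051.78 + 306.377 = 1358.16.
Reliability = 1358.16 / 1724.37 = 0.7876.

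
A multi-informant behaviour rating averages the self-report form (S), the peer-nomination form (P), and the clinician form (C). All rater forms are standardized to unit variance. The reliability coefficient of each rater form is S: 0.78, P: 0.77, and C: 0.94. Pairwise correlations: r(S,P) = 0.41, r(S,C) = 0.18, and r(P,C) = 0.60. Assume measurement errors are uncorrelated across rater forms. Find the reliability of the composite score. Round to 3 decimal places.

Var(S+P+C) = 3 + 2·[0.41 + 0.18 + 0.60] = 3 + 2.38 = 5.38.
Under uncorrelated errors the observed covariances equal the true-score covariances, so only the own-variance terms attenuate.
True-score variance = [0.78 + 0.77 + 0.94] + 2.38 = 2.49 + 2.38 = 4.87.
Reliability = 4.87 / 5.38 = 0.905.

0.905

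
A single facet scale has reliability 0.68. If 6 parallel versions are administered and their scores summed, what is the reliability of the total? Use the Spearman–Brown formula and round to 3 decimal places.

0.927

ρ_k = kρ / (1 + (k−1)ρ) = 6·0.68 / (1 + 5·0.68) = 4.080 / 4.400 = 0.927.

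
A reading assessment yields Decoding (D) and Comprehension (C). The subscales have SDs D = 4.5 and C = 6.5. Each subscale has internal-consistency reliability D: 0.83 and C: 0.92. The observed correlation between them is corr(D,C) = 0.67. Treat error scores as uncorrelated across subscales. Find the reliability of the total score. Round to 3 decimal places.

0.933

Var(D+C) = 4.5² + 6.5² + 2·[4.5·6.5·0.67] = 62.5 + 39.195 = 101.695.
Because errors are independent across components, Cov(Tᵢ,Tⱼ) = Cov(Xᵢ,Xⱼ); the off-diagonal part of the true-score variance is the same as above.
True-score variance = [4.5²·0.83 + 6.5²·0.92] + 39.195 = 55.6775 + 39.195 = 94.8725.
Reliability = 94.8725 / 101.695 = 0.933.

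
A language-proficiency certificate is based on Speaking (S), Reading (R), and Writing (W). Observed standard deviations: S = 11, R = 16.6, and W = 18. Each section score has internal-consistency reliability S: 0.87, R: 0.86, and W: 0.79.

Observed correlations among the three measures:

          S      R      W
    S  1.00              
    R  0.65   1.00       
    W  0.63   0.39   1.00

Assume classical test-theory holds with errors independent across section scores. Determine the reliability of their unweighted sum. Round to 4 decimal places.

Var(S+R+W) = 11² + 16.6² + 18² + 2·[11·16.6·0.65 + 11·18·0.63 + 16.6·18·0.39] = 720.56 + 719.924 = 1440.48.
Because errors are independent across components, Cov(Tᵢ,Tⱼ) = Cov(Xᵢ,Xⱼ); the off-diagonal part of the true-score variance is the same as above.
True-score variance = [11²·0.87 + 16.6²·0.86 + 18²·0.79] + 719.924 = 598.212 + 719.924 = 1318.14.
Reliability = 1318.14 / 1440.48 = 0.9151.

0.9151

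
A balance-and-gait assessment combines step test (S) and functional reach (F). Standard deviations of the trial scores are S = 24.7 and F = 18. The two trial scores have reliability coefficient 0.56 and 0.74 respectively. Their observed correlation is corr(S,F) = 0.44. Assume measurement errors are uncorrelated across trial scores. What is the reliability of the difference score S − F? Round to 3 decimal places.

Var(S−F) = 24.7² + 18² − 2·24.7·18·0.44 = 934.09 − 391.248 = 542.842.
Because errors are independent across components, Cov(Tᵢ,Tⱼ) = Cov(Xᵢ,Xⱼ); the off-diagonal part of the true-score variance is the same as above.
True-score variance = [24.7²·0.56 + 18²·0.74] − 391.248 = 581.41 − 391.248 = 190.162.
Reliability = 190.162 / 542.842 = 0.350.

0.350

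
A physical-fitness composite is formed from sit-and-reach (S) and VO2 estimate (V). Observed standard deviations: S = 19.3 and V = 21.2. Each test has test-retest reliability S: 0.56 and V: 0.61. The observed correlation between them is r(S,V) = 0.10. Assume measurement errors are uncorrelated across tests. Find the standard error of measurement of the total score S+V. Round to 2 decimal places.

Var(total) = 821.93 + 81.832 = 903.762.
True-score variance = 482.753 + 81.832 = 564.585, so reliability = 0.6247.
Error variance = 903.762 − 564.585 = 339.177; SEM = √339.177 = 18.42.

18.42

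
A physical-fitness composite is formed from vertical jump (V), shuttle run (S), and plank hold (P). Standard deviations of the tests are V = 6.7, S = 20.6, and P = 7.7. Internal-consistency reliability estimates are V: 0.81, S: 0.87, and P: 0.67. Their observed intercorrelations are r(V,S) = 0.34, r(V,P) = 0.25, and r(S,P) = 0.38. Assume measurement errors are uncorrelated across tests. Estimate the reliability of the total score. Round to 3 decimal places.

Var(V+S+P) = 6.7² + 20.6² + 7.7² + 2·[6.7·20.6·0.34 + 6.7·7.7·0.25 + 20.6·7.7·0.38] = 528.54 + 240.2 = 768.74.
With uncorrelated errors the cross-covariances are all true-score covariance, so they carry over unchanged; only the diagonal terms shrink to ρᵢσᵢ².
True-score variance = [6.7²·0.81 + 20.6²·0.87 + 7.7²·0.67] + 240.2 = 445.278 + 240.2 = 685.478.
Reliability = 685.478 / 768.74 = 0.892.

0.892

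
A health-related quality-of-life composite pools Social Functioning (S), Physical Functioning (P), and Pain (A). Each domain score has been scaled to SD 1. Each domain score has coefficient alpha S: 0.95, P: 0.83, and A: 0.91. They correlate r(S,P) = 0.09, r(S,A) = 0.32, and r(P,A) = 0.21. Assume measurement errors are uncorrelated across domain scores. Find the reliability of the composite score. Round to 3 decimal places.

Var(S+P+A) = 3 + 2·[0.09 + 0.32 + 0.21] = 3 + 1.24 = 4.24.
Because errors are independent across components, Cov(Tᵢ,Tⱼ) = Cov(Xᵢ,Xⱼ); the off-diagonal part of the true-score variance is the same as above.
True-score variance = [0.95 + 0.83 + 0.91] + 1.24 = 2.69 + 1.24 = 3.93.
Reliability = 3.93 / 4.24 = 0.927.

0.927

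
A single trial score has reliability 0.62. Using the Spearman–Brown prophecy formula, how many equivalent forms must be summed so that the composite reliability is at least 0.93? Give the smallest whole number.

9

k ≥ ρ*(1−ρ₁)/(ρ₁(1−ρ*)) = 0.93·0.38 / (0.62·0.07) = 8.143.
Smallest integer k = 9.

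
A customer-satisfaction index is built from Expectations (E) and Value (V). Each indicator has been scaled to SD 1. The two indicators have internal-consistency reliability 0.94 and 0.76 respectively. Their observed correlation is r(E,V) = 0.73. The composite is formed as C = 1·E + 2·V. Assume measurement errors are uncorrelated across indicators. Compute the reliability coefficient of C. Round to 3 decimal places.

Var(C) = 1 + 2² + 2·[2·0.73] = 5 + 2.92 = 7.92.
Under uncorrelated errors the observed covariances equal the true-score covariances, so only the own-variance terms attenuate.
True-score variance = [0.94 + 2²·0.76] + 2.92 = 3.98 + 2.92 = 6.9.
Reliability = 6.9 / 7.92 = 0.871.

0.871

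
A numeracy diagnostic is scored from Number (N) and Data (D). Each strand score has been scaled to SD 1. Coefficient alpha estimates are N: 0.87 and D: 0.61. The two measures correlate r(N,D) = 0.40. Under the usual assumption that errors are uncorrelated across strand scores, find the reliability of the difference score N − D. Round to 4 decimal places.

Var(N−D) = 1 + 1 − 2·0.40 = 2 − 0.8 = 1.2.
Under uncorrelated errors the observed covariances equal the true-score covariances, so only the own-variance terms attenuate.
True-score variance = [0.87 + 0.61] − 0.8 = 1.48 − 0.8 = 0.68.
Reliability = 0.68 / 1.2 = 0.5667.

0.5667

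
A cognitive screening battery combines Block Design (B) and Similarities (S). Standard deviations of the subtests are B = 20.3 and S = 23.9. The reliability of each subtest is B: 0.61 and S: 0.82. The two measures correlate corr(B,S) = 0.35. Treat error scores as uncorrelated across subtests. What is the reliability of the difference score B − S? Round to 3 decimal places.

Var(B−S) = 20.3² + 23.9² − 2·20.3·23.9·0.35 = 983.3 − 339.619 = 643.681.
With uncorrelated errors the cross-covariances are all true-score covariance, so they carry over unchanged; only the diagonal terms shrink to ρᵢσᵢ².
True-score variance = [20.3²·0.61 + 23.9²·0.82] − 339.619 = 719.767 − 339.619 = 380.148.
Reliability = 380.148 / 643.681 = 0.591.

0.591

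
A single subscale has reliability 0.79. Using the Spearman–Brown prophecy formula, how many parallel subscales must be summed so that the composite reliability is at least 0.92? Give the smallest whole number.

k ≥ ρ*(1−ρ₁)/(ρ₁(1−ρ*)) = 0.92·0.21 / (0.79·0.08) = 3.057.
Smallest integer k = 4.

4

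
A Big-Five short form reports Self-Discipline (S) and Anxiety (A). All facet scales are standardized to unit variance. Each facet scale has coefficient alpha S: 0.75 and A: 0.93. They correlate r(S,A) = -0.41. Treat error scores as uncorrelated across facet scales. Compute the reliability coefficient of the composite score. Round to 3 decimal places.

Var(S+A) = 2 + 2·[(-0.41)] = 2 − 0.82 = 1.18.
Under uncorrelated errors the observed covariances equal the true-score covariances, so only the own-variance terms attenuate.
True-score variance = [0.75 + 0.93] − 0.82 = 1.68 − 0.82 = 0.86.
Reliability = 0.86 / 1.18 = 0.729.

0.729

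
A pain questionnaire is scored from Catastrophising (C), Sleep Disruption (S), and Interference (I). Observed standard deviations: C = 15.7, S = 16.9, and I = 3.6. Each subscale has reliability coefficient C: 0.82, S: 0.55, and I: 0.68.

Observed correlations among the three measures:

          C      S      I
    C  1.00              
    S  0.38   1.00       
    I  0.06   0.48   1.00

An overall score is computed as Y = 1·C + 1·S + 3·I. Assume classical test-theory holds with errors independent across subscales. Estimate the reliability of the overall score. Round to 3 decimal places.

0.799

Var(Y) = 15.7² + 16.9² + 3²·3.6² + 2·[15.7·16.9·0.38 + 3·15.7·3.6·0.06 + 3·16.9·3.6·0.48] = 648.74 + 397.217 = 1045.96.
Under uncorrelated errors the observed covariances equal the true-score covariances, so only the own-variance terms attenuate.
True-score variance = [15.7²·0.82 + 16.9²·0.55 + 3²·3.6²·0.68] + 397.217 = 438.522 + 397.217 = 835.74.
Reliability = 835.74 / 1045.96 = 0.799.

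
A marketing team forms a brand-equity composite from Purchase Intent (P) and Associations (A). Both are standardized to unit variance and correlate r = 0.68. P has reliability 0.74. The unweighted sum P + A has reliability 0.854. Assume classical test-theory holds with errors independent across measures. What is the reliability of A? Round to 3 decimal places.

0.769

Var(P+A) = 2 + 2·0.68 = 3.360.
True-score variance = ρ_P + ρ_A + 2·0.68, so 0.854 = (0.74 + ρ_A + 1.36) / 3.360.
ρ_A = 0.854·3.360 − 0.74 − 1.36 = 0.769.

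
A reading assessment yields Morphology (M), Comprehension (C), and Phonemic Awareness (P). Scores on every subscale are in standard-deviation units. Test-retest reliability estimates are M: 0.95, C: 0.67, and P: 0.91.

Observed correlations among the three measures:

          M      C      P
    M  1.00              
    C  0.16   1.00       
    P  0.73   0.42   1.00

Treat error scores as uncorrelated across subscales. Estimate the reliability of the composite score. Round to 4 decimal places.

Var(M+C+P) = 3 + 2·[0.16 + 0.73 + 0.42] = 3 + 2.62 = 5.62.
Because errors are independent across components, Cov(Tᵢ,Tⱼ) = Cov(Xᵢ,Xⱼ); the off-diagonal part of the true-score variance is the same as above.
True-score variance = [0.95 + 0.67 + 0.91] + 2.62 = 2.53 + 2.62 = 5.15.
Reliability = 5.15 / 5.62 = 0.9164.

0.9164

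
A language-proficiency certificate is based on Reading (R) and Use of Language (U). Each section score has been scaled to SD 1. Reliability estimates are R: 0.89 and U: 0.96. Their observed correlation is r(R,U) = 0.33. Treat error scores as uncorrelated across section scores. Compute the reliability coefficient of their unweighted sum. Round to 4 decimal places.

Var(R+U) = 2 + 2·[0.33] = 2 + 0.66 = 2.66.
Because errors are independent across components, Cov(Tᵢ,Tⱼ) = Cov(Xᵢ,Xⱼ); the off-diagonal part of the true-score variance is the same as above.
True-score variance = [0.89 + 0.96] + 0.66 = 1.85 + 0.66 = 2.51.
Reliability = 2.51 / 2.66 = 0.9436.

0.9436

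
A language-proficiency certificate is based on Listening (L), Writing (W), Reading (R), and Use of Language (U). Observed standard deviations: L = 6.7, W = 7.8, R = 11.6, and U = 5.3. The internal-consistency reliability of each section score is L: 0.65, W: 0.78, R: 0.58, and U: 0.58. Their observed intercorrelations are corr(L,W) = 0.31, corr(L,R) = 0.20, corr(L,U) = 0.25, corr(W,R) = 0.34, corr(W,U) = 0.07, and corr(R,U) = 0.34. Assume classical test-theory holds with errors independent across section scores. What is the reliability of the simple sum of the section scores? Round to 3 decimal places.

Var(L+W+R+U) = 6.7² + 7.8² + 11.6² + 5.3² + 2·[6.7·7.8·0.31 + 6.7·11.6·0.20 + 6.7·5.3·0.25 + 7.8·11.6·0.34 + 7.8·5.3·0.07 + 11.6·5.3·0.34] = 268.38 + 190.365 = 458.745.
Because errors are independent across components, Cov(Tᵢ,Tⱼ) = Cov(Xᵢ,Xⱼ); the off-diagonal part of the true-score variance is the same as above.
True-score variance = [6.7²·0.65 + 7.8²·0.78 + 11.6²·0.58 + 5.3²·0.58] + 190.365 = 170.971 + 190.365 = 361.335.
Reliability = 361.335 / 458.745 = 0.788.

0.788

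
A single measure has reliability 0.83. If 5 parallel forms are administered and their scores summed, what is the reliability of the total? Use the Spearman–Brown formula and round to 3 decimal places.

0.961

ρ_k = kρ / (1 + (k−1)ρ) = 5·0.83 / (1 + 4·0.83) = 4.150 / 4.320 = 0.961.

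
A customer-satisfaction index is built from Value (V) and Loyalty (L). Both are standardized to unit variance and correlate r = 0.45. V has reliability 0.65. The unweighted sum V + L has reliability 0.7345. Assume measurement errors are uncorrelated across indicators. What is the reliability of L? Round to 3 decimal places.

Var(V+L) = 2 + 2·0.45 = 2.900.
True-score variance = ρ_V + ρ_L + 2·0.45, so 0.7345 = (0.65 + ρ_L + 0.90) / 2.900.
ρ_L = 0.7345·2.900 − 0.65 − 0.90 = 0.580.

0.580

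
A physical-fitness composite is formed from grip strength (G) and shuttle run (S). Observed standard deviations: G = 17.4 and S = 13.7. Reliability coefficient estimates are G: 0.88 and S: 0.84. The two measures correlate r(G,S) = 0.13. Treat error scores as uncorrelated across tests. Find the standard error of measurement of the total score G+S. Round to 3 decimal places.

Var(total) = 490.45 + 61.9788 = 552.429.
True-score variance = 424.088 + 61.9788 = 486.067, so reliability = 0.8799.
Error variance = 552.429 − 486.067 = 66.3616; SEM = √66.3616 = 8.146.

8.146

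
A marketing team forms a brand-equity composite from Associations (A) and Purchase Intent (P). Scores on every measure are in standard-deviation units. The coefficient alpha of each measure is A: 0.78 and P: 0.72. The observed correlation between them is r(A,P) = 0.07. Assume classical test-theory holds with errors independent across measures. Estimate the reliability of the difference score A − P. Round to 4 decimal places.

0.7312

Var(A−P) = 1 + 1 − 2·0.07 = 2 − 0.14 = 1.86.
Because errors are independent across components, Cov(Tᵢ,Tⱼ) = Cov(Xᵢ,Xⱼ); the off-diagonal part of the true-score variance is the same as above.
True-score variance = [0.78 + 0.72] − 0.14 = 1.5 − 0.14 = 1.36.
Reliability = 1.36 / 1.86 = 0.7312.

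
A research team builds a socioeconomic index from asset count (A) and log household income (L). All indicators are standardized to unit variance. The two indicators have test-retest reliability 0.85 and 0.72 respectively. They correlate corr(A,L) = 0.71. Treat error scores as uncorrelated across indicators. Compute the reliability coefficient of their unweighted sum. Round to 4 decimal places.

0.8743

Var(A+L) = 2 + 2·[0.71] = 2 + 1.42 = 3.42.
With uncorrelated errors the cross-covariances are all true-score covariance, so they carry over unchanged; only the diagonal terms shrink to ρᵢσᵢ².
True-score variance = [0.85 + 0.72] + 1.42 = 1.57 + 1.42 = 2.99.
Reliability = 2.99 / 3.42 = 0.8743.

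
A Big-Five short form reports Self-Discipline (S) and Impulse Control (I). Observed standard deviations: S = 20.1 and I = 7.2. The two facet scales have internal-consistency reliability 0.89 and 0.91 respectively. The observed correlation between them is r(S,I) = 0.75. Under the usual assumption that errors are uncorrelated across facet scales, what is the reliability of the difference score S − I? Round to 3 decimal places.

Var(S−I) = 20.1² + 7.2² − 2·20.1·7.2·0.75 = 455.85 − 217.08 = 238.77.
Because errors are independent across components, Cov(Tᵢ,Tⱼ) = Cov(Xᵢ,Xⱼ); the off-diagonal part of the true-score variance is the same as above.
True-score variance = [20.1²·0.89 + 7.2²·0.91] − 217.08 = 406.743 − 217.08 = 189.663.
Reliability = 189.663 / 238.77 = 0.794.

0.794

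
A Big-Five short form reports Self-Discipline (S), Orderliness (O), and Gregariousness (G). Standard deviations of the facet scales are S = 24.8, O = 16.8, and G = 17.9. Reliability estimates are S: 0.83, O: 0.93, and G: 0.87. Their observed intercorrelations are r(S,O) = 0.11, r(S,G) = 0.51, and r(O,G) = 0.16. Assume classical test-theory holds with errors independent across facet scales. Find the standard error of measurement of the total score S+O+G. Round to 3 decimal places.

Var(total) = 1217.69 + 640.69 = 1858.38.
True-score variance = 1051.72 + 640.69 = 1692.41, so reliability = 0.9107.
Error variance = 1858.38 − 1692.41 = 165.967; SEM = √165.967 = 12.883.

12.883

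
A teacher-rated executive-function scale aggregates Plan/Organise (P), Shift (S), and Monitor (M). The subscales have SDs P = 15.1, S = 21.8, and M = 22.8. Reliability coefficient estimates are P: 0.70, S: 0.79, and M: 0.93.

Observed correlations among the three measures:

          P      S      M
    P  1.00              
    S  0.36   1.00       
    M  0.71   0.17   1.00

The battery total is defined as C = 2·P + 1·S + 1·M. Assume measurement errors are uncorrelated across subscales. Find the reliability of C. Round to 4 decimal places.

0.8838

Var(C) = 2²·15.1² + 21.8² + 22.8² + 2·[2·15.1·21.8·0.36 + 2·15.1·22.8·0.71 + 21.8·22.8·0.17] = 1907.12 + 1620.77 = 3527.89.
With uncorrelated errors the cross-covariances are all true-score covariance, so they carry over unchanged; only the diagonal terms shrink to ρᵢσᵢ².
True-score variance = [2²·15.1²·0.70 + 21.8²·0.79 + 22.8²·0.93] + 1620.77 = 1497.32 + 1620.77 = 3118.09.
Reliability = 3118.09 / 3527.89 = 0.8838.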